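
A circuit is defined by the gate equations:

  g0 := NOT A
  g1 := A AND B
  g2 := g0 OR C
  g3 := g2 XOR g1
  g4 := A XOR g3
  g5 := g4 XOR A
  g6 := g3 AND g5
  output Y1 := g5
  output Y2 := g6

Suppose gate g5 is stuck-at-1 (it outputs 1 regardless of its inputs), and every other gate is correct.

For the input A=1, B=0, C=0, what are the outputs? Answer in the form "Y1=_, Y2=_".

Propagate with g5 forced: g0=0, g1=0, g2=0, g3=0, g4=1, g5=1 [stuck-at-1], g6=0.
So the outputs are Y1=1, Y2=0. (Without the fault they would be Y1=0, Y2=0.)

Y1=1, Y2=0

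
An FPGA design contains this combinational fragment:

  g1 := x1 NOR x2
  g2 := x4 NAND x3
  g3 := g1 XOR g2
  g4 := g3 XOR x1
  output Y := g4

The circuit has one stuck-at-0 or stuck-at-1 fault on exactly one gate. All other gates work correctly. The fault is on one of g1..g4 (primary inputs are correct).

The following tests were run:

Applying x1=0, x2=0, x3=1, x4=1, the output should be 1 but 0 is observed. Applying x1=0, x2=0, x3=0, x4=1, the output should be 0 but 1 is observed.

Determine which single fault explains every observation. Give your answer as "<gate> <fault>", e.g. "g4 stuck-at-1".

g1 stuck-at-0

Fault-free values for test 1 (x1=0, x2=0, x3=1, x4=1): g1=1, g2=0, g3=1, g4=1, giving Y=1. Observed 0.
Test 1: faults giving observed 0 are {g1 stuck-at-0, g2 stuck-at-1, g3 stuck-at-0, g4 stuck-at-0}.
Test 2 (x1=0, x2=0, x3=0, x4=1): fault-free g1=1, g2=1, g3=0, g4=0 → 0; observed 1. Eliminates g2 stuck-at-1, g3 stuck-at-0, g4 stuck-at-0.
Only g1 stuck-at-0 is consistent with every test.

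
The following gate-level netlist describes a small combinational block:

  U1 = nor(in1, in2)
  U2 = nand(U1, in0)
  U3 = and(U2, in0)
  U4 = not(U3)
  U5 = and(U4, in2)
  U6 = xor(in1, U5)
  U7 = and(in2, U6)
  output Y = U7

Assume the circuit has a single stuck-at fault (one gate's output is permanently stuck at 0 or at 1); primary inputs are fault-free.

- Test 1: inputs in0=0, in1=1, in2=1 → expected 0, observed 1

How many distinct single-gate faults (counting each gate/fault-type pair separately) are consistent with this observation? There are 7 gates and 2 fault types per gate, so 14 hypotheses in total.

Fault-free: U1=0, U2=1, U3=0, U4=1, U5=1, U6=0, U7=0 → 0. Observed 1.
  U1 stuck-at-0: output 0 ✗
  U1 stuck-at-1: output 0 ✗
  U2 stuck-at-0: output 0 ✗
  U2 stuck-at-1: output 0 ✗
  U3 stuck-at-0: output 0 ✗
  U3 stuck-at-1: output 1 ✓
  U4 stuck-at-0: output 1 ✓
  U4 stuck-at-1: output 0 ✗
  U5 stuck-at-0: output 1 ✓
  U5 stuck-at-1: output 0 ✗
  U6 stuck-at-0: output 0 ✗
  U6 stuck-at-1: output 1 ✓
  U7 stuck-at-0: output 0 ✗
  U7 stuck-at-1: output 1 ✓
Consistent faults: {U3 stuck-at-1, U4 stuck-at-0, U5 stuck-at-0, U6 stuck-at-1, U7 stuck-at-1} — 5 in all.

5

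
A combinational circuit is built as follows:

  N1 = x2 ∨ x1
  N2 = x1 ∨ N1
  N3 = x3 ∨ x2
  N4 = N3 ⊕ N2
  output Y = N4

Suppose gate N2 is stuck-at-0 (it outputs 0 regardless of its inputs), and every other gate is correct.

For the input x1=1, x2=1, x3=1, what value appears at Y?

1

Propagate with N2 forced: N1=1, N2=0 [stuck-at-0], N3=1, N4=1.
So Y = 1. (Without the fault it would be 0.)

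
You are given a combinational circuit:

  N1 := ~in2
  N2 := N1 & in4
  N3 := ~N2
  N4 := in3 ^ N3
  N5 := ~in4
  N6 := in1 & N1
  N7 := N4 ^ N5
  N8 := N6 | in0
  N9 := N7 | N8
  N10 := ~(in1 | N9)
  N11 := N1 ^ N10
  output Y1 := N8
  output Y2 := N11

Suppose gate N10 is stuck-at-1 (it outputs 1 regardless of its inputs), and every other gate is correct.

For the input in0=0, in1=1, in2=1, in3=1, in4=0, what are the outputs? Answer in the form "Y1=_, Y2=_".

Y1=0, Y2=1

Propagate with N10 forced: N1=0, N2=0, N3=1, N4=0, N5=1, N6=0, N7=1, N8=0, N9=1, N10=1 [stuck-at-1], N11=1.
So the outputs are Y1=0, Y2=1. (Without the fault they would be Y1=0, Y2=0.)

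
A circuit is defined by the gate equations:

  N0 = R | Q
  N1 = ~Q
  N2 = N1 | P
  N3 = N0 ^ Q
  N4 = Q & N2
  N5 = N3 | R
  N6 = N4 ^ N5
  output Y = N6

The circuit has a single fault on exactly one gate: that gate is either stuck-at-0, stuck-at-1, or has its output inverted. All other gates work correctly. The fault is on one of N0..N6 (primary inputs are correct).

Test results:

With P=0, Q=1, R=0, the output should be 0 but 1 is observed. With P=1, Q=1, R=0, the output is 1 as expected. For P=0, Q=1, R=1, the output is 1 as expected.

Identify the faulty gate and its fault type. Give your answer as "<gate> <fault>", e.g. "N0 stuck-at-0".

Fault-free values for test 1 (P=0, Q=1, R=0): N0=1, N1=0, N2=0, N3=0, N4=0, N5=0, N6=0, giving Y=0. Observed 1.
Test 1: faults giving observed 1 are {N0 stuck-at-0, N0 inverted output, N1 stuck-at-1, N1 inverted output, N2 stuck-at-1, N2 inverted output, N3 stuck-at-1, N3 inverted output, N4 stuck-at-1, N4 inverted output, N5 stuck-at-1, N5 inverted output, N6 stuck-at-1, N6 inverted output}.
Test 2 (P=1, Q=1, R=0): fault-free N0=1, N1=0, N2=1, N3=0, N4=1, N5=0, N6=1 → 1; observed 1. Eliminates N0 stuck-at-0, N0 inverted output, N2 inverted output, N3 stuck-at-1, N3 inverted output, N4 inverted output, N5 stuck-at-1, N5 inverted output, N6 inverted output.
Test 3 (P=0, Q=1, R=1): fault-free N0=1, N1=0, N2=0, N3=0, N4=0, N5=1, N6=1 → 1; observed 1. Eliminates N1 stuck-at-1, N1 inverted output, N2 stuck-at-1, N4 stuck-at-1.
Only N6 stuck-at-1 is consistent with every test.

N6 stuck-at-1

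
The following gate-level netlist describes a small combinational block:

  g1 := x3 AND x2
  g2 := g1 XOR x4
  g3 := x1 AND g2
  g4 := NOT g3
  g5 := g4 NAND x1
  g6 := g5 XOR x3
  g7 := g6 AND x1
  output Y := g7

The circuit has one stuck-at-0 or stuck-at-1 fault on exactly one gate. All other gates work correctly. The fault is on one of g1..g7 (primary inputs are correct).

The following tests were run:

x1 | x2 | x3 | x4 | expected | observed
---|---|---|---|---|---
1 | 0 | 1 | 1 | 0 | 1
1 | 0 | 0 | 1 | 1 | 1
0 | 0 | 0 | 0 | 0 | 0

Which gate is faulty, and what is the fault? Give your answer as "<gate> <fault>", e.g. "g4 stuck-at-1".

g6 stuck-at-1

Fault-free values for test 1 (x1=1, x2=0, x3=1, x4=1): g1=0, g2=1, g3=1, g4=0, g5=1, g6=0, g7=0, giving Y=0. Observed 1.
Test 1: faults giving observed 1 are {g1 stuck-at-1, g2 stuck-at-0, g3 stuck-at-0, g4 stuck-at-1, g5 stuck-at-0, g6 stuck-at-1, g7 stuck-at-1}.
Test 2 (x1=1, x2=0, x3=0, x4=1): fault-free g1=0, g2=1, g3=1, g4=0, g5=1, g6=1, g7=1 → 1; observed 1. Eliminates g1 stuck-at-1, g2 stuck-at-0, g3 stuck-at-0, g4 stuck-at-1, g5 stuck-at-0.
Test 3 (x1=0, x2=0, x3=0, x4=0): fault-free g1=0, g2=0, g3=0, g4=1, g5=1, g6=1, g7=0 → 0; observed 0. Eliminates g7 stuck-at-1.
Only g6 stuck-at-1 is consistent with every test.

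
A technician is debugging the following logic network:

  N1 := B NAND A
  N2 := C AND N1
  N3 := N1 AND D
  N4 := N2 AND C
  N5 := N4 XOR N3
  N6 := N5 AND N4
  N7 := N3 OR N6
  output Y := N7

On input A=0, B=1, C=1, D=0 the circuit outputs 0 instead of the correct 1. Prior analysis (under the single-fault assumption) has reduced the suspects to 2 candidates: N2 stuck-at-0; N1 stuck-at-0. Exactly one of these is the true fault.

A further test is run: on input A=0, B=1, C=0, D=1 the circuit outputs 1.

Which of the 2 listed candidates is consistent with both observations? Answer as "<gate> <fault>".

N2 stuck-at-0

Evaluate each candidate on input A=0, B=1, C=0, D=1:
  N2 stuck-at-0: N1=1, N2=0 [stuck-at-0], N3=1, N4=0, N5=1, N6=0, N7=1 → 1 — matches
  N1 stuck-at-0: N1=0 [stuck-at-0], N2=0, N3=0, N4=0, N5=0, N6=0, N7=0 → 0 — eliminated
Only N2 stuck-at-0 reproduces the observed 1.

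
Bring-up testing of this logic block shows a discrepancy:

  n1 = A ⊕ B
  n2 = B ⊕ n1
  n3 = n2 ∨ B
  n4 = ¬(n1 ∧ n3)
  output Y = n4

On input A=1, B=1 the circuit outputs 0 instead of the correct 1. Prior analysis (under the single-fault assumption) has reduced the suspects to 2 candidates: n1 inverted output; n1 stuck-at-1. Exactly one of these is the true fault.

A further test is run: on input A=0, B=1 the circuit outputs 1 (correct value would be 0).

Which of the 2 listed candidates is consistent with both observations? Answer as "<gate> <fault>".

n1 inverted output

Evaluate each candidate on input A=0, B=1:
  n1 inverted output: n1=0 [inverted output], n2=1, n3=1, n4=1 → 1 — matches
  n1 stuck-at-1: n1=1 [stuck-at-1], n2=0, n3=1, n4=0 → 0 — eliminated
Only n1 inverted output reproduces the observed 1.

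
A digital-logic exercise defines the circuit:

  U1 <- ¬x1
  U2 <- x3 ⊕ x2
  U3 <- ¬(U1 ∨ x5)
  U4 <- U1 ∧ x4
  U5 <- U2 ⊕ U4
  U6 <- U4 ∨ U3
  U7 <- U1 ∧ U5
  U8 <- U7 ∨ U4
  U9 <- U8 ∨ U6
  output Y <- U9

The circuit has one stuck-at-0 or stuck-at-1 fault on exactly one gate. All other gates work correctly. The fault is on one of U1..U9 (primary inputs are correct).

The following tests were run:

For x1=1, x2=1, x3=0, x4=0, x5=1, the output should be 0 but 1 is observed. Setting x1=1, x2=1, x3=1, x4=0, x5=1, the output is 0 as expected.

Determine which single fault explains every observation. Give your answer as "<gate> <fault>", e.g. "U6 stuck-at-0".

U1 stuck-at-1

Fault-free values for test 1 (x1=1, x2=1, x3=0, x4=0, x5=1): U1=0, U2=1, U3=0, U4=0, U5=1, U6=0, U7=0, U8=0, U9=0, giving Y=0. Observed 1.
Test 1: faults giving observed 1 are {U1 stuck-at-1, U3 stuck-at-1, U4 stuck-at-1, U6 stuck-at-1, U7 stuck-at-1, U8 stuck-at-1, U9 stuck-at-1}.
Test 2 (x1=1, x2=1, x3=1, x4=0, x5=1): fault-free U1=0, U2=0, U3=0, U4=0, U5=0, U6=0, U7=0, U8=0, U9=0 → 0; observed 0. Eliminates U3 stuck-at-1, U4 stuck-at-1, U6 stuck-at-1, U7 stuck-at-1, U8 stuck-at-1, U9 stuck-at-1.
Only U1 stuck-at-1 is consistent with every test.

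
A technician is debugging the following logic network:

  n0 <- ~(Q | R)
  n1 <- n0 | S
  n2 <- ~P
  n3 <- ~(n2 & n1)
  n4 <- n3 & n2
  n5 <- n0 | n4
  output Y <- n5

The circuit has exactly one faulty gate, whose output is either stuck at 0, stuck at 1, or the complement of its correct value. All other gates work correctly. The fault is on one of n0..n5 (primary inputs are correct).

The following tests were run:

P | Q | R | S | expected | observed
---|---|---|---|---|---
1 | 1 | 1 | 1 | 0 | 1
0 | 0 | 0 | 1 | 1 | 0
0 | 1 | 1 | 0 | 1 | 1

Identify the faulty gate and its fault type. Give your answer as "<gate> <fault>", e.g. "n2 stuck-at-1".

n0 inverted output

Fault-free values for test 1 (P=1, Q=1, R=1, S=1): n0=0, n1=1, n2=0, n3=1, n4=0, n5=0, giving Y=0. Observed 1.
Test 1: faults giving observed 1 are {n0 stuck-at-1, n0 inverted output, n4 stuck-at-1, n4 inverted output, n5 stuck-at-1, n5 inverted output}.
Test 2 (P=0, Q=0, R=0, S=1): fault-free n0=1, n1=1, n2=1, n3=0, n4=0, n5=1 → 1; observed 0. Eliminates n0 stuck-at-1, n4 stuck-at-1, n4 inverted output, n5 stuck-at-1.
Test 3 (P=0, Q=1, R=1, S=0): fault-free n0=0, n1=0, n2=1, n3=1, n4=1, n5=1 → 1; observed 1. Eliminates n5 inverted output.
Only n0 inverted output is consistent with every test.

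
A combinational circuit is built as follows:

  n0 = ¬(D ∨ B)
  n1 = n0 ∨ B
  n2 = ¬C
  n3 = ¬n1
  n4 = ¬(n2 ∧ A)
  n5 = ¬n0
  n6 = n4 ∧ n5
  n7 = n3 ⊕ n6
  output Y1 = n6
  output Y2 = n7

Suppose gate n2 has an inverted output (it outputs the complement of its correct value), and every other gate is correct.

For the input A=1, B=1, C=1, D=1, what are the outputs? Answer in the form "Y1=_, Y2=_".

Propagate with n2 forced: n0=0, n1=1, n2=1 [inverted output], n3=0, n4=0, n5=1, n6=0, n7=0.
So the outputs are Y1=0, Y2=0. (Without the fault they would be Y1=1, Y2=1.)

Y1=0, Y2=0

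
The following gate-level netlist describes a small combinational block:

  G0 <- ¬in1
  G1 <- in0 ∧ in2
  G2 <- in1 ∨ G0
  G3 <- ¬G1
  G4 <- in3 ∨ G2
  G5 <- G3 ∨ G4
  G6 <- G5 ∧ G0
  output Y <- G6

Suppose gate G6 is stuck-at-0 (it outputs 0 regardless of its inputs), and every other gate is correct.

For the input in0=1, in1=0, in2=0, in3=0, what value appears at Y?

Propagate with G6 forced: G0=1, G1=0, G2=1, G3=1, G4=1, G5=1, G6=0 [stuck-at-0].
So Y = 0. (Without the fault it would be 1.)

0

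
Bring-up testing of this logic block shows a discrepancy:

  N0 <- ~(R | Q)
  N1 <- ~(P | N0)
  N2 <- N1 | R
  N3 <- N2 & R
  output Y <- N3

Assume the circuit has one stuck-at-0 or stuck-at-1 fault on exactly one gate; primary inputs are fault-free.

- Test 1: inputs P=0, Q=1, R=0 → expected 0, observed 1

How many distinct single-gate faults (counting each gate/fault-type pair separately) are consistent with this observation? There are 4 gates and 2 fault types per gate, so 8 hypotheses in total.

Fault-free: N0=0, N1=1, N2=1, N3=0 → 0. Observed 1.
  N0 stuck-at-0: output 0 ✗
  N0 stuck-at-1: output 0 ✗
  N1 stuck-at-0: output 0 ✗
  N1 stuck-at-1: output 0 ✗
  N2 stuck-at-0: output 0 ✗
  N2 stuck-at-1: output 0 ✗
  N3 stuck-at-0: output 0 ✗
  N3 stuck-at-1: output 1 ✓
Consistent faults: {N3 stuck-at-1} — 1 in all.

1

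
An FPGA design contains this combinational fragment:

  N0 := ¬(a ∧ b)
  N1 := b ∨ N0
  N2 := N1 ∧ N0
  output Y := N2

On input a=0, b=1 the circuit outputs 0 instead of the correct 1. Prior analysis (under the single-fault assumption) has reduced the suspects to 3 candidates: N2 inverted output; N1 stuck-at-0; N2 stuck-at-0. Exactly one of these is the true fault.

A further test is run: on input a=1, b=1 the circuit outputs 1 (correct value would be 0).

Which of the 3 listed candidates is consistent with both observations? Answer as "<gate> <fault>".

N2 inverted output

Evaluate each candidate on input a=1, b=1:
  N2 inverted output: N0=0, N1=1, N2=1 [inverted output] → 1 — matches
  N1 stuck-at-0: N0=0, N1=0 [stuck-at-0], N2=0 → 0 — eliminated
  N2 stuck-at-0: N0=0, N1=1, N2=0 [stuck-at-0] → 0 — eliminated
Only N2 inverted output reproduces the observed 1.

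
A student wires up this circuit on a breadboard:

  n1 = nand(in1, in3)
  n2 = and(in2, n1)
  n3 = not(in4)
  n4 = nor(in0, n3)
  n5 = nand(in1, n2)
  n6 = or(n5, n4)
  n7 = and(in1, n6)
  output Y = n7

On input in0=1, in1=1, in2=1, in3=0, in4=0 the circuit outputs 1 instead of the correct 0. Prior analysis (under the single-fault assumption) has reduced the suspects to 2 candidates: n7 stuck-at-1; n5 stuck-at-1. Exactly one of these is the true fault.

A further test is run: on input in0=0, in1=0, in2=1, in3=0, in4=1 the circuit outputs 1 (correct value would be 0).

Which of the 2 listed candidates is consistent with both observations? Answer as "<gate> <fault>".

n7 stuck-at-1

Evaluate each candidate on input in0=0, in1=0, in2=1, in3=0, in4=1:
  n7 stuck-at-1: n1=1, n2=1, n3=0, n4=1, n5=1, n6=1, n7=1 [stuck-at-1] → 1 — matches
  n5 stuck-at-1: n1=1, n2=1, n3=0, n4=1, n5=1 [stuck-at-1], n6=1, n7=0 → 0 — eliminated
Only n7 stuck-at-1 reproduces the observed 1.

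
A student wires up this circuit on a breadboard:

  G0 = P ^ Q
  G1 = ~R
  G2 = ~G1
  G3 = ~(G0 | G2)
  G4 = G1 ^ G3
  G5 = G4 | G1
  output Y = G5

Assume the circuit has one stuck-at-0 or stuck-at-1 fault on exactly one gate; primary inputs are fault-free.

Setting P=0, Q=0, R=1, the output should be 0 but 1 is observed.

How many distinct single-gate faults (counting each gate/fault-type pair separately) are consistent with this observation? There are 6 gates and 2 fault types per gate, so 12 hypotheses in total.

5

Fault-free: G0=0, G1=0, G2=1, G3=0, G4=0, G5=0 → 0. Observed 1.
  G0 stuck-at-0: output 0 ✗
  G0 stuck-at-1: output 0 ✗
  G1 stuck-at-0: output 0 ✗
  G1 stuck-at-1: output 1 ✓
  G2 stuck-at-0: output 1 ✓
  G2 stuck-at-1: output 0 ✗
  G3 stuck-at-0: output 0 ✗
  G3 stuck-at-1: output 1 ✓
  G4 stuck-at-0: output 0 ✗
  G4 stuck-at-1: output 1 ✓
  G5 stuck-at-0: output 0 ✗
  G5 stuck-at-1: output 1 ✓
Consistent faults: {G1 stuck-at-1, G2 stuck-at-0, G3 stuck-at-1, G4 stuck-at-1, G5 stuck-at-1} — 5 in all.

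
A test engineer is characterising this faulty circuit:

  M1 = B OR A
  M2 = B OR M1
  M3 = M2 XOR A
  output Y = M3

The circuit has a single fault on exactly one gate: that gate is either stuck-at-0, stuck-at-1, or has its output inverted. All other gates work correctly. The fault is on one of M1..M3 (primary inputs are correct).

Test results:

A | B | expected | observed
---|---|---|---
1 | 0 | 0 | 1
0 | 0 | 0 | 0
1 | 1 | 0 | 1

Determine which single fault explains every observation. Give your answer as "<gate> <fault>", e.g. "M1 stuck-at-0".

M2 stuck-at-0

Fault-free values for test 1 (A=1, B=0): M1=1, M2=1, M3=0, giving Y=0. Observed 1.
Test 1: faults giving observed 1 are {M1 stuck-at-0, M1 inverted output, M2 stuck-at-0, M2 inverted output, M3 stuck-at-1, M3 inverted output}.
Test 2 (A=0, B=0): fault-free M1=0, M2=0, M3=0 → 0; observed 0. Eliminates M1 inverted output, M2 inverted output, M3 stuck-at-1, M3 inverted output.
Test 3 (A=1, B=1): fault-free M1=1, M2=1, M3=0 → 0; observed 1. Eliminates M1 stuck-at-0.
Only M2 stuck-at-0 is consistent with every test.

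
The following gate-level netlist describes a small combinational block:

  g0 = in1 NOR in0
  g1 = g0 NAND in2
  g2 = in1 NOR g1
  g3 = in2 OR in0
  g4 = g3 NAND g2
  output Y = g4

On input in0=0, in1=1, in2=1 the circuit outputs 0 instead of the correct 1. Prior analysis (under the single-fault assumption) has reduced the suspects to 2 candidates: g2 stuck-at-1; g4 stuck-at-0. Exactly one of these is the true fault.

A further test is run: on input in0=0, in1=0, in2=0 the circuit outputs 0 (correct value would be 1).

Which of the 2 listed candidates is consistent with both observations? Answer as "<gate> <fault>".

Evaluate each candidate on input in0=0, in1=0, in2=0:
  g2 stuck-at-1: g0=1, g1=1, g2=1 [stuck-at-1], g3=0, g4=1 → 1 — eliminated
  g4 stuck-at-0: g0=1, g1=1, g2=0, g3=0, g4=0 [stuck-at-0] → 0 — matches
Only g4 stuck-at-0 reproduces the observed 0.

g4 stuck-at-0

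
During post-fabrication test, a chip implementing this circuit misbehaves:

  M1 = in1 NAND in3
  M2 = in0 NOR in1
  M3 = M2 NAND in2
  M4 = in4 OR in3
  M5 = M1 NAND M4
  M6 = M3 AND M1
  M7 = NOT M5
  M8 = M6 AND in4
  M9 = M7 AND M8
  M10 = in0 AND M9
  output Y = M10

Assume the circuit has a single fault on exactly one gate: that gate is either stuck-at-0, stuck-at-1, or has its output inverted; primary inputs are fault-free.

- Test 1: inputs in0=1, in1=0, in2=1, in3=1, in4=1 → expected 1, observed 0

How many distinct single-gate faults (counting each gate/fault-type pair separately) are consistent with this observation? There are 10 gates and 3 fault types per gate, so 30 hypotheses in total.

20

Fault-free: M1=1, M2=0, M3=1, M4=1, M5=0, M6=1, M7=1, M8=1, M9=1, M10=1 → 1. Observed 0.
  M1: stuck-at-0, inverted output ✓; others ✗
  M2: stuck-at-1, inverted output ✓; others ✗
  M3: stuck-at-0, inverted output ✓; others ✗
  M4: stuck-at-0, inverted output ✓; others ✗
  M5: stuck-at-1, inverted output ✓; others ✗
  M6: stuck-at-0, inverted output ✓; others ✗
  M7: stuck-at-0, inverted output ✓; others ✗
  M8: stuck-at-0, inverted output ✓; others ✗
  M9: stuck-at-0, inverted output ✓; others ✗
  M10: stuck-at-0, inverted output ✓; others ✗
Consistent faults: {M1 stuck-at-0, M1 inverted output, M2 stuck-at-1, M2 inverted output, M3 stuck-at-0, M3 inverted output, M4 stuck-at-0, M4 inverted output, M5 stuck-at-1, M5 inverted output, M6 stuck-at-0, M6 inverted output, M7 stuck-at-0, M7 inverted output, M8 stuck-at-0, M8 inverted output, M9 stuck-at-0, M9 inverted output, M10 stuck-at-0, M10 inverted output} — 20 in all.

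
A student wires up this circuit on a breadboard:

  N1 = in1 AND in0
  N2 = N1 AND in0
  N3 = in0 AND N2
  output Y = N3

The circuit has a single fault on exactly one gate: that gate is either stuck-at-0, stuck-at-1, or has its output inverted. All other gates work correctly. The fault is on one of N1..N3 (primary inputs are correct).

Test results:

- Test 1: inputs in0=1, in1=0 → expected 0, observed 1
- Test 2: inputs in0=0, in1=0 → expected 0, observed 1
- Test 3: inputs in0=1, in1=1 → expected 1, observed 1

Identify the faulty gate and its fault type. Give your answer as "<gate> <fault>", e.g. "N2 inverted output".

Fault-free values for test 1 (in0=1, in1=0): N1=0, N2=0, N3=0, giving Y=0. Observed 1.
Test 1: faults giving observed 1 are {N1 stuck-at-1, N1 inverted output, N2 stuck-at-1, N2 inverted output, N3 stuck-at-1, N3 inverted output}.
Test 2 (in0=0, in1=0): fault-free N1=0, N2=0, N3=0 → 0; observed 1. Eliminates N1 stuck-at-1, N1 inverted output, N2 stuck-at-1, N2 inverted output.
Test 3 (in0=1, in1=1): fault-free N1=1, N2=1, N3=1 → 1; observed 1. Eliminates N3 inverted output.
Only N3 stuck-at-1 is consistent with every test.

N3 stuck-at-1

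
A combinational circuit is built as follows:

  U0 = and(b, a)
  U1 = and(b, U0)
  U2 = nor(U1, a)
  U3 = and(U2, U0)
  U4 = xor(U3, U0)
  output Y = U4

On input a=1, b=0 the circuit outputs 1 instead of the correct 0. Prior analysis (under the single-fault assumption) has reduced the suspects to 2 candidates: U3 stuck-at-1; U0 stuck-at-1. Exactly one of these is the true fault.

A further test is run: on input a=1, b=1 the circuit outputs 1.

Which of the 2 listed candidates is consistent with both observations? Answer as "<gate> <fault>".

Evaluate each candidate on input a=1, b=1:
  U3 stuck-at-1: U0=1, U1=1, U2=0, U3=1 [stuck-at-1], U4=0 → 0 — eliminated
  U0 stuck-at-1: U0=1 [stuck-at-1], U1=1, U2=0, U3=0, U4=1 → 1 — matches
Only U0 stuck-at-1 reproduces the observed 1.

U0 stuck-at-1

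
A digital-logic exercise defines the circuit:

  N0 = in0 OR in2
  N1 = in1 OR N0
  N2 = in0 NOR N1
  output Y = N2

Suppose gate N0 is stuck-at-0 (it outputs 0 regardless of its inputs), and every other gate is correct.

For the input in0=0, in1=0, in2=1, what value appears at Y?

Propagate with N0 forced: N0=0 [stuck-at-0], N1=0, N2=1.
So Y = 1. (Without the fault it would be 0.)

1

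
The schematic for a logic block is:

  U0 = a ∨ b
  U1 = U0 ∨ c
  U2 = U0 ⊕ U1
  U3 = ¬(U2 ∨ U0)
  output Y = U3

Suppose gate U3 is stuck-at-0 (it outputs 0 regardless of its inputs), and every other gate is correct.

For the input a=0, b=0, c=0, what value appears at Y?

0

Propagate with U3 forced: U0=0, U1=0, U2=0, U3=0 [stuck-at-0].
So Y = 0. (Without the fault it would be 1.)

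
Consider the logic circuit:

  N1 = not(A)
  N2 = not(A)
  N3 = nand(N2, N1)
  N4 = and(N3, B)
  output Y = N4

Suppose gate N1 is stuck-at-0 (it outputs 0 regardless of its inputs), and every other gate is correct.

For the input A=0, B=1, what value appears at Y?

1

Propagate with N1 forced: N1=0 [stuck-at-0], N2=1, N3=1, N4=1.
So Y = 1. (Without the fault it would be 0.)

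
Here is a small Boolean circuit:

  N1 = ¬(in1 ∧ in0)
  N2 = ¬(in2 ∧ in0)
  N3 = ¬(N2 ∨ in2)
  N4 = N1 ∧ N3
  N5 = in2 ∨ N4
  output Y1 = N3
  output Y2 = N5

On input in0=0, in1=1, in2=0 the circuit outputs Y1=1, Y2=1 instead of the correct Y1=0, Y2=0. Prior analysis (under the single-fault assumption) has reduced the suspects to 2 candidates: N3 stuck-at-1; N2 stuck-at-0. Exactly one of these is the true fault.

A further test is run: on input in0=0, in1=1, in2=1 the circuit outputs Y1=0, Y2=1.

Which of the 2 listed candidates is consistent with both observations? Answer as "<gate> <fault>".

Evaluate each candidate on input in0=0, in1=1, in2=1:
  N3 stuck-at-1: N1=1, N2=1, N3=1 [stuck-at-1], N4=1, N5=1 → Y1=1, Y2=1 — eliminated
  N2 stuck-at-0: N1=1, N2=0 [stuck-at-0], N3=0, N4=0, N5=1 → Y1=0, Y2=1 — matches
Only N2 stuck-at-0 reproduces the observed Y1=0, Y2=1.

N2 stuck-at-0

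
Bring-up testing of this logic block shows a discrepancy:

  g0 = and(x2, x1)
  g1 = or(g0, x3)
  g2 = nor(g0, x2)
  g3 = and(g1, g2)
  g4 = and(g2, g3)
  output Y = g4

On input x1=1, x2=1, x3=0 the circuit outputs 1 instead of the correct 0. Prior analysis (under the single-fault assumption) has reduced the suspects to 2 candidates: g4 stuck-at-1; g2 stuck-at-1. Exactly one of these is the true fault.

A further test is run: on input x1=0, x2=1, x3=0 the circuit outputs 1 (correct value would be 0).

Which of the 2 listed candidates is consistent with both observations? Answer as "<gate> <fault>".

g4 stuck-at-1

Evaluate each candidate on input x1=0, x2=1, x3=0:
  g4 stuck-at-1: g0=0, g1=0, g2=0, g3=0, g4=1 [stuck-at-1] → 1 — matches
  g2 stuck-at-1: g0=0, g1=0, g2=1 [stuck-at-1], g3=0, g4=0 → 0 — eliminated
Only g4 stuck-at-1 reproduces the observed 1.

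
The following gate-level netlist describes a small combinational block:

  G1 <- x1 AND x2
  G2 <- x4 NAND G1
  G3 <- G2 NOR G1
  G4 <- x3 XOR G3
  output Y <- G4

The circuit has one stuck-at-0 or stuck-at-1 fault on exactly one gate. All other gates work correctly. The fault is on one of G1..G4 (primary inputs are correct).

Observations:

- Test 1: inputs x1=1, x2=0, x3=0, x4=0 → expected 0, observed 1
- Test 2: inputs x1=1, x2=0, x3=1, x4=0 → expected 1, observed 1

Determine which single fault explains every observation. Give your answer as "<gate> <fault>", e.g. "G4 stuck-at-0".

G4 stuck-at-1

Fault-free values for test 1 (x1=1, x2=0, x3=0, x4=0): G1=0, G2=1, G3=0, G4=0, giving Y=0. Observed 1.
Test 1: faults giving observed 1 are {G2 stuck-at-0, G3 stuck-at-1, G4 stuck-at-1}.
Test 2 (x1=1, x2=0, x3=1, x4=0): fault-free G1=0, G2=1, G3=0, G4=1 → 1; observed 1. Eliminates G2 stuck-at-0, G3 stuck-at-1.
Only G4 stuck-at-1 is consistent with every test.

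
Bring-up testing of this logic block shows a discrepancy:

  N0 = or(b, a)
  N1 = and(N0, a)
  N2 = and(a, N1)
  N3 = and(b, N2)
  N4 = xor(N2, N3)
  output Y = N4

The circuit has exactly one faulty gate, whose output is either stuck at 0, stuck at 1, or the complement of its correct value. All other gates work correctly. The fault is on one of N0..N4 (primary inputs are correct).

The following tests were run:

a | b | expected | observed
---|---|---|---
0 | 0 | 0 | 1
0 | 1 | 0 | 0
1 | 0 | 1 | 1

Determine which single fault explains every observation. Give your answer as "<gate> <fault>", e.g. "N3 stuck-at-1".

Fault-free values for test 1 (a=0, b=0): N0=0, N1=0, N2=0, N3=0, N4=0, giving Y=0. Observed 1.
Test 1: faults giving observed 1 are {N2 stuck-at-1, N2 inverted output, N3 stuck-at-1, N3 inverted output, N4 stuck-at-1, N4 inverted output}.
Test 2 (a=0, b=1): fault-free N0=1, N1=0, N2=0, N3=0, N4=0 → 0; observed 0. Eliminates N3 stuck-at-1, N3 inverted output, N4 stuck-at-1, N4 inverted output.
Test 3 (a=1, b=0): fault-free N0=1, N1=1, N2=1, N3=0, N4=1 → 1; observed 1. Eliminates N2 inverted output.
Only N2 stuck-at-1 is consistent with every test.

N2 stuck-at-1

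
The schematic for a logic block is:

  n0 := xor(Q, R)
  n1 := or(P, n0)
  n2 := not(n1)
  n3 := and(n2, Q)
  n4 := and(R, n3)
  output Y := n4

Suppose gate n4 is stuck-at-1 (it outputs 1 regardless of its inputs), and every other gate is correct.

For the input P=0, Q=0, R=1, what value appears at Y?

Propagate with n4 forced: n0=1, n1=1, n2=0, n3=0, n4=1 [stuck-at-1].
So Y = 1. (Without the fault it would be 0.)

1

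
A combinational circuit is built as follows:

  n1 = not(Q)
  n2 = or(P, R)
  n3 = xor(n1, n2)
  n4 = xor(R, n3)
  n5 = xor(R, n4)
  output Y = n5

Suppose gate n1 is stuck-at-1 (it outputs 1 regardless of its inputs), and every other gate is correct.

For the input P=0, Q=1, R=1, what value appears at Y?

0

Propagate with n1 forced: n1=1 [stuck-at-1], n2=1, n3=0, n4=1, n5=0.
So Y = 0. (Without the fault it would be 1.)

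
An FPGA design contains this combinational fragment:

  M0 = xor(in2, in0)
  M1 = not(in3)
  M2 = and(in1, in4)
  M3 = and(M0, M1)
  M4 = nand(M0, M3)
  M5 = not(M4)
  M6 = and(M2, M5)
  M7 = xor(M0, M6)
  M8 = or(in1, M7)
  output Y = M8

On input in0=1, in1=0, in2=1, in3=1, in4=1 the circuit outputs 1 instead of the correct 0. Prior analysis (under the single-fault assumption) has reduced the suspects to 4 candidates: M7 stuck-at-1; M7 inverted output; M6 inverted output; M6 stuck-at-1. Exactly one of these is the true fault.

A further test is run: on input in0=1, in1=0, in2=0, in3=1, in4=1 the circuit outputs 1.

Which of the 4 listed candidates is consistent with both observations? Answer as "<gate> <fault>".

Evaluate each candidate on input in0=1, in1=0, in2=0, in3=1, in4=1:
  M7 stuck-at-1: M0=1, M1=0, M2=0, M3=0, M4=1, M5=0, M6=0, M7=1 [stuck-at-1], M8=1 → 1 — matches
  M7 inverted output: M0=1, M1=0, M2=0, M3=0, M4=1, M5=0, M6=0, M7=0 [inverted output], M8=0 → 0 — eliminated
  M6 inverted output: M0=1, M1=0, M2=0, M3=0, M4=1, M5=0, M6=1 [inverted output], M7=0, M8=0 → 0 — eliminated
  M6 stuck-at-1: M0=1, M1=0, M2=0, M3=0, M4=1, M5=0, M6=1 [stuck-at-1], M7=0, M8=0 → 0 — eliminated
Only M7 stuck-at-1 reproduces the observed 1.

M7 stuck-at-1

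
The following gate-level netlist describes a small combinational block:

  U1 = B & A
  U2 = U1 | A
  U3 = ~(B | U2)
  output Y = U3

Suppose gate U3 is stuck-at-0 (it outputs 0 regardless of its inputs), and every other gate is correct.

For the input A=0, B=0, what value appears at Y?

0

Propagate with U3 forced: U1=0, U2=0, U3=0 [stuck-at-0].
So Y = 0. (Without the fault it would be 1.)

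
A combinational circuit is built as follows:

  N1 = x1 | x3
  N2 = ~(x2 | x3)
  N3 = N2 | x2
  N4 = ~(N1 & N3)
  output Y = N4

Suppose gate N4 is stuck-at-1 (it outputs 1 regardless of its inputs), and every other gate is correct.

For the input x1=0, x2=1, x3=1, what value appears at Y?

Propagate with N4 forced: N1=1, N2=0, N3=1, N4=1 [stuck-at-1].
So Y = 1. (Without the fault it would be 0.)

1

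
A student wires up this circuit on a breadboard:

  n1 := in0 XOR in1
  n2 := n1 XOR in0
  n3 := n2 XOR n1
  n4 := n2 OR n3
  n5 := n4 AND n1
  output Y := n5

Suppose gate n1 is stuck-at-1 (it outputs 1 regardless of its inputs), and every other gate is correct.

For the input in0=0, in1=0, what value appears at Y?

1

Propagate with n1 forced: n1=1 [stuck-at-1], n2=1, n3=0, n4=1, n5=1.
So Y = 1. (Without the fault it would be 0.)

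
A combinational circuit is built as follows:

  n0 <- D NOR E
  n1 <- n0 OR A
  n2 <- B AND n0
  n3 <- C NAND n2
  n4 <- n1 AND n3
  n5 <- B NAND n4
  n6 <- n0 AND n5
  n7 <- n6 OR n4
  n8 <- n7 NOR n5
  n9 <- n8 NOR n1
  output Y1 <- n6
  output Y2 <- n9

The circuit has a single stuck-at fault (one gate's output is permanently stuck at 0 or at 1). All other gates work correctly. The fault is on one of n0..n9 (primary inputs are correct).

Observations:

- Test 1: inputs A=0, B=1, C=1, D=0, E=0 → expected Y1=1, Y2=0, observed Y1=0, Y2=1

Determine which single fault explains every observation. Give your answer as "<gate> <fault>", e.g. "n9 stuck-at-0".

n0 stuck-at-0

Fault-free values for test 1 (A=0, B=1, C=1, D=0, E=0): n0=1, n1=1, n2=1, n3=0, n4=0, n5=1, n6=1, n7=1, n8=0, n9=0, giving Y1=1, Y2=0. Observed Y1=0, Y2=1.
Test 1: faults giving observed Y1=0, Y2=1 are {n0 stuck-at-0}.
Only n0 stuck-at-0 is consistent with every test.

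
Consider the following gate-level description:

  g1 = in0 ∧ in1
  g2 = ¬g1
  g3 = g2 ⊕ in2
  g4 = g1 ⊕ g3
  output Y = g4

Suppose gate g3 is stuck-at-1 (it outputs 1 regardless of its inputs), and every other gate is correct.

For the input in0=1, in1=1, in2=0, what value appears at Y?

Propagate with g3 forced: g1=1, g2=0, g3=1 [stuck-at-1], g4=0.
So Y = 0. (Without the fault it would be 1.)

0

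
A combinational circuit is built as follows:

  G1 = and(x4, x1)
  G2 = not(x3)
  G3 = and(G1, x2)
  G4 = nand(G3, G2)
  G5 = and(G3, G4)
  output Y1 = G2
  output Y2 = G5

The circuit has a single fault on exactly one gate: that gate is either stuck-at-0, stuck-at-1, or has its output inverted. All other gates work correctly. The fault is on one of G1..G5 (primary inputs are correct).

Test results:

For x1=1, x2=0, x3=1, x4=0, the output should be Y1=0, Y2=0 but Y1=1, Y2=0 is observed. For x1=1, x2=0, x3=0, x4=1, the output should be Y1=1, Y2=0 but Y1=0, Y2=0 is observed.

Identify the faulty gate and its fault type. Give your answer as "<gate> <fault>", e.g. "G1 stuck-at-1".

G2 inverted output

Fault-free values for test 1 (x1=1, x2=0, x3=1, x4=0): G1=0, G2=0, G3=0, G4=1, G5=0, giving Y1=0, Y2=0. Observed Y1=1, Y2=0.
Test 1: faults giving observed Y1=1, Y2=0 are {G2 stuck-at-1, G2 inverted output}.
Test 2 (x1=1, x2=0, x3=0, x4=1): fault-free G1=1, G2=1, G3=0, G4=1, G5=0 → Y1=1, Y2=0; observed Y1=0, Y2=0. Eliminates G2 stuck-at-1.
Only G2 inverted output is consistent with every test.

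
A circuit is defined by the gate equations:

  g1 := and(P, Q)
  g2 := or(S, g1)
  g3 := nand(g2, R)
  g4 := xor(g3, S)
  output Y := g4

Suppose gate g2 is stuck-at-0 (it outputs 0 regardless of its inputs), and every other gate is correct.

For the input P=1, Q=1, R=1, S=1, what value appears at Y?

Propagate with g2 forced: g1=1, g2=0 [stuck-at-0], g3=1, g4=0.
So Y = 0. (Without the fault it would be 1.)

0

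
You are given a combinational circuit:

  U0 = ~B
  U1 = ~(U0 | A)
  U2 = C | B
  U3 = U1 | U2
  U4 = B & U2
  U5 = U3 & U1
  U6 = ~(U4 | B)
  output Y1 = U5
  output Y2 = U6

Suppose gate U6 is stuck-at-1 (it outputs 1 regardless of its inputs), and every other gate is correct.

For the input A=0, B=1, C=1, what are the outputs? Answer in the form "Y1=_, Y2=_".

Y1=1, Y2=1

Propagate with U6 forced: U0=0, U1=1, U2=1, U3=1, U4=1, U5=1, U6=1 [stuck-at-1].
So the outputs are Y1=1, Y2=1. (Without the fault they would be Y1=1, Y2=0.)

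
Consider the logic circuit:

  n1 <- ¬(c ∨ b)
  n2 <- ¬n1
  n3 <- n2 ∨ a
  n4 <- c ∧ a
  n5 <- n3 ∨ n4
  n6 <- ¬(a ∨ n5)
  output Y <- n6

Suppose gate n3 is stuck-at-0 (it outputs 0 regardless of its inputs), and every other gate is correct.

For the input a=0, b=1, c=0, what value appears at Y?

1

Propagate with n3 forced: n1=0, n2=1, n3=0 [stuck-at-0], n4=0, n5=0, n6=1.
So Y = 1. (Without the fault it would be 0.)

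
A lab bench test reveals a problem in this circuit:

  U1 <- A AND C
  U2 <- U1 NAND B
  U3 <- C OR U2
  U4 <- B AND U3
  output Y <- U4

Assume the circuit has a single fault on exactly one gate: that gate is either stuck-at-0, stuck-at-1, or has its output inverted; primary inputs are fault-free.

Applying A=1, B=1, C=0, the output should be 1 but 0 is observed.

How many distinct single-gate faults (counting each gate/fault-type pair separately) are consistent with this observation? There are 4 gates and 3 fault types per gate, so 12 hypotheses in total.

Fault-free: U1=0, U2=1, U3=1, U4=1 → 1. Observed 0.
  U1 stuck-at-0: output 1 ✗
  U1 stuck-at-1: output 0 ✓
  U1 inverted output: output 0 ✓
  U2 stuck-at-0: output 0 ✓
  U2 stuck-at-1: output 1 ✗
  U2 inverted output: output 0 ✓
  U3 stuck-at-0: output 0 ✓
  U3 stuck-at-1: output 1 ✗
  U3 inverted output: output 0 ✓
  U4 stuck-at-0: output 0 ✓
  U4 stuck-at-1: output 1 ✗
  U4 inverted output: output 0 ✓
Consistent faults: {U1 stuck-at-1, U1 inverted output, U2 stuck-at-0, U2 inverted output, U3 stuck-at-0, U3 inverted output, U4 stuck-at-0, U4 inverted output} — 8 in all.

8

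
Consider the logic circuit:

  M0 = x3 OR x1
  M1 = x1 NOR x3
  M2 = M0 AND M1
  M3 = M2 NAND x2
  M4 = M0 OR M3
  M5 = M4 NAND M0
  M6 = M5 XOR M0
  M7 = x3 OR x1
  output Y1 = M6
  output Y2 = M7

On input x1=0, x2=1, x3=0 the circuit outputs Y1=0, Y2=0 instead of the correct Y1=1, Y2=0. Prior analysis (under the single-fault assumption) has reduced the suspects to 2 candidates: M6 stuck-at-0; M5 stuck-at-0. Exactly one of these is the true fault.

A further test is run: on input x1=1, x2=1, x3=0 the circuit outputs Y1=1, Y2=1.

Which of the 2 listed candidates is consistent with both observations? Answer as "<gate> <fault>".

M5 stuck-at-0

Evaluate each candidate on input x1=1, x2=1, x3=0:
  M6 stuck-at-0: M0=1, M1=0, M2=0, M3=1, M4=1, M5=0, M6=0 [stuck-at-0], M7=1 → Y1=0, Y2=1 — eliminated
  M5 stuck-at-0: M0=1, M1=0, M2=0, M3=1, M4=1, M5=0 [stuck-at-0], M6=1, M7=1 → Y1=1, Y2=1 — matches
Only M5 stuck-at-0 reproduces the observed Y1=1, Y2=1.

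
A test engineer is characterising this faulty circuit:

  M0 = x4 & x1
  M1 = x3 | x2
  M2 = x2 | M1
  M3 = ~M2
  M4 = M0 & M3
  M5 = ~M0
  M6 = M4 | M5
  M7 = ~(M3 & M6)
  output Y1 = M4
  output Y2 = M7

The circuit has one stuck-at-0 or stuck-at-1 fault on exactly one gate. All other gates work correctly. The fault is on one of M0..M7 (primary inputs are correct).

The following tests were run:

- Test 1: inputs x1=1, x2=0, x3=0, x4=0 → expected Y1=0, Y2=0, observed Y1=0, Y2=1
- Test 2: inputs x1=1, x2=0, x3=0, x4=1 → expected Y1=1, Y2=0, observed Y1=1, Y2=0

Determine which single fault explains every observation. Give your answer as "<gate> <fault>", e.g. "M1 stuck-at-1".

Fault-free values for test 1 (x1=1, x2=0, x3=0, x4=0): M0=0, M1=0, M2=0, M3=1, M4=0, M5=1, M6=1, M7=0, giving Y1=0, Y2=0. Observed Y1=0, Y2=1.
Test 1: faults giving observed Y1=0, Y2=1 are {M1 stuck-at-1, M2 stuck-at-1, M3 stuck-at-0, M5 stuck-at-0, M6 stuck-at-0, M7 stuck-at-1}.
Test 2 (x1=1, x2=0, x3=0, x4=1): fault-free M0=1, M1=0, M2=0, M3=1, M4=1, M5=0, M6=1, M7=0 → Y1=1, Y2=0; observed Y1=1, Y2=0. Eliminates M1 stuck-at-1, M2 stuck-at-1, M3 stuck-at-0, M6 stuck-at-0, M7 stuck-at-1.
Only M5 stuck-at-0 is consistent with every test.

M5 stuck-at-0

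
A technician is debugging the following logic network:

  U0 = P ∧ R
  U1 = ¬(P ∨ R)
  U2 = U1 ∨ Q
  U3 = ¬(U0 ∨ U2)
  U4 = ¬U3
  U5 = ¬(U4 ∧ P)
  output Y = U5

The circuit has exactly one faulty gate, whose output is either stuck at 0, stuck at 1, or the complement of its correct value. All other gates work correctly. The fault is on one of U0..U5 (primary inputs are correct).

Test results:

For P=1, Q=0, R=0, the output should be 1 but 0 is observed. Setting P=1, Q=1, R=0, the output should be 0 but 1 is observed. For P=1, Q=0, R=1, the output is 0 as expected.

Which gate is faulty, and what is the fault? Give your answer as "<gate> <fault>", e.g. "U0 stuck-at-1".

Fault-free values for test 1 (P=1, Q=0, R=0): U0=0, U1=0, U2=0, U3=1, U4=0, U5=1, giving Y=1. Observed 0.
Test 1: faults giving observed 0 are {U0 stuck-at-1, U0 inverted output, U1 stuck-at-1, U1 inverted output, U2 stuck-at-1, U2 inverted output, U3 stuck-at-0, U3 inverted output, U4 stuck-at-1, U4 inverted output, U5 stuck-at-0, U5 inverted output}.
Test 2 (P=1, Q=1, R=0): fault-free U0=0, U1=0, U2=1, U3=0, U4=1, U5=0 → 0; observed 1. Eliminates U0 stuck-at-1, U0 inverted output, U1 stuck-at-1, U1 inverted output, U2 stuck-at-1, U3 stuck-at-0, U4 stuck-at-1, U5 stuck-at-0.
Test 3 (P=1, Q=0, R=1): fault-free U0=1, U1=0, U2=0, U3=0, U4=1, U5=0 → 0; observed 0. Eliminates U3 inverted output, U4 inverted output, U5 inverted output.
Only U2 inverted output is consistent with every test.

U2 inverted output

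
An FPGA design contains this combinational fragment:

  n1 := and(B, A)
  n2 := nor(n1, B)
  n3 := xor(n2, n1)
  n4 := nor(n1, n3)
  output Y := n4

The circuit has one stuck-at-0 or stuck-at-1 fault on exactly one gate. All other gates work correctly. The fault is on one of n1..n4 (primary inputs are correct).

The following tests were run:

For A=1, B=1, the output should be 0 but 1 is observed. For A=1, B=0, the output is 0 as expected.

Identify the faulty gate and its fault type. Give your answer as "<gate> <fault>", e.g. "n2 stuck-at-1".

Fault-free values for test 1 (A=1, B=1): n1=1, n2=0, n3=1, n4=0, giving Y=0. Observed 1.
Test 1: faults giving observed 1 are {n1 stuck-at-0, n4 stuck-at-1}.
Test 2 (A=1, B=0): fault-free n1=0, n2=1, n3=1, n4=0 → 0; observed 0. Eliminates n4 stuck-at-1.
Only n1 stuck-at-0 is consistent with every test.

n1 stuck-at-0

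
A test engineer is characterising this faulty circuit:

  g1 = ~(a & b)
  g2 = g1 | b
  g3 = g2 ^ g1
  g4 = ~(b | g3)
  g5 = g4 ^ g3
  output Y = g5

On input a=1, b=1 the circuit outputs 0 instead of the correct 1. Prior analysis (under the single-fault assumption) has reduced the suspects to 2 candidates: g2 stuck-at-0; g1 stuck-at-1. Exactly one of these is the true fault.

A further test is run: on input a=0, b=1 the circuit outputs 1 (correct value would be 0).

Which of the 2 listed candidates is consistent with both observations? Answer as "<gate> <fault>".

Evaluate each candidate on input a=0, b=1:
  g2 stuck-at-0: g1=1, g2=0 [stuck-at-0], g3=1, g4=0, g5=1 → 1 — matches
  g1 stuck-at-1: g1=1 [stuck-at-1], g2=1, g3=0, g4=0, g5=0 → 0 — eliminated
Only g2 stuck-at-0 reproduces the observed 1.

g2 stuck-at-0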